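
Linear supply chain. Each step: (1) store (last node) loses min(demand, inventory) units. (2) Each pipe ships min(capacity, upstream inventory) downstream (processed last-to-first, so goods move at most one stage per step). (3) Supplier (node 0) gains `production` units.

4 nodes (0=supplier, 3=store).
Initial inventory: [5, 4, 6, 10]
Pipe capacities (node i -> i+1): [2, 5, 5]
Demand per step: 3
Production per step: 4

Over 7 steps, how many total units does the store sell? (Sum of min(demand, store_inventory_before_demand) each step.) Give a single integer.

Step 1: sold=3 (running total=3) -> [7 2 5 12]
Step 2: sold=3 (running total=6) -> [9 2 2 14]
Step 3: sold=3 (running total=9) -> [11 2 2 13]
Step 4: sold=3 (running total=12) -> [13 2 2 12]
Step 5: sold=3 (running total=15) -> [15 2 2 11]
Step 6: sold=3 (running total=18) -> [17 2 2 10]
Step 7: sold=3 (running total=21) -> [19 2 2 9]

Answer: 21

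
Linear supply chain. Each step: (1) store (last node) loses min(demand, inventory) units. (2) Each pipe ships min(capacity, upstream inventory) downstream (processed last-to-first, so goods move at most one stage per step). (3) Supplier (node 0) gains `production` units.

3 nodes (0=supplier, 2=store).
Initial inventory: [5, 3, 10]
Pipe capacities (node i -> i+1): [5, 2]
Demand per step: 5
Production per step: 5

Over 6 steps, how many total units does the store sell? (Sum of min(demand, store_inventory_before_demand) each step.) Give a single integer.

Answer: 20

Derivation:
Step 1: sold=5 (running total=5) -> [5 6 7]
Step 2: sold=5 (running total=10) -> [5 9 4]
Step 3: sold=4 (running total=14) -> [5 12 2]
Step 4: sold=2 (running total=16) -> [5 15 2]
Step 5: sold=2 (running total=18) -> [5 18 2]
Step 6: sold=2 (running total=20) -> [5 21 2]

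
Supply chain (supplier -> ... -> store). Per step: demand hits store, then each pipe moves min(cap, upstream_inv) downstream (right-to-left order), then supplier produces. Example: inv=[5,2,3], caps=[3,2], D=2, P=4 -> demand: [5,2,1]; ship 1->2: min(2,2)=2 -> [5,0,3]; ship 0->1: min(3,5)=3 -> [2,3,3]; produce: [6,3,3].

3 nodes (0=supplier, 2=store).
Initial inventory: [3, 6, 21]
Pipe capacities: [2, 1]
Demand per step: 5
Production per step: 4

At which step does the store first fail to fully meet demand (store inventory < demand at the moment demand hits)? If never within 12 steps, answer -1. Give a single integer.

Step 1: demand=5,sold=5 ship[1->2]=1 ship[0->1]=2 prod=4 -> [5 7 17]
Step 2: demand=5,sold=5 ship[1->2]=1 ship[0->1]=2 prod=4 -> [7 8 13]
Step 3: demand=5,sold=5 ship[1->2]=1 ship[0->1]=2 prod=4 -> [9 9 9]
Step 4: demand=5,sold=5 ship[1->2]=1 ship[0->1]=2 prod=4 -> [11 10 5]
Step 5: demand=5,sold=5 ship[1->2]=1 ship[0->1]=2 prod=4 -> [13 11 1]
Step 6: demand=5,sold=1 ship[1->2]=1 ship[0->1]=2 prod=4 -> [15 12 1]
Step 7: demand=5,sold=1 ship[1->2]=1 ship[0->1]=2 prod=4 -> [17 13 1]
Step 8: demand=5,sold=1 ship[1->2]=1 ship[0->1]=2 prod=4 -> [19 14 1]
Step 9: demand=5,sold=1 ship[1->2]=1 ship[0->1]=2 prod=4 -> [21 15 1]
Step 10: demand=5,sold=1 ship[1->2]=1 ship[0->1]=2 prod=4 -> [23 16 1]
Step 11: demand=5,sold=1 ship[1->2]=1 ship[0->1]=2 prod=4 -> [25 17 1]
Step 12: demand=5,sold=1 ship[1->2]=1 ship[0->1]=2 prod=4 -> [27 18 1]
First stockout at step 6

6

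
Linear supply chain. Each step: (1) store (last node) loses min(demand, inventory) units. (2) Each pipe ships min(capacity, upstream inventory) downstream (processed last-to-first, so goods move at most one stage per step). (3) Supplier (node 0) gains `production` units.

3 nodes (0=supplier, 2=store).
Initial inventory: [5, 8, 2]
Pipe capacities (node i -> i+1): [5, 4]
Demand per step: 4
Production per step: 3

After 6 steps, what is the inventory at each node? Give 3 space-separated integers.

Step 1: demand=4,sold=2 ship[1->2]=4 ship[0->1]=5 prod=3 -> inv=[3 9 4]
Step 2: demand=4,sold=4 ship[1->2]=4 ship[0->1]=3 prod=3 -> inv=[3 8 4]
Step 3: demand=4,sold=4 ship[1->2]=4 ship[0->1]=3 prod=3 -> inv=[3 7 4]
Step 4: demand=4,sold=4 ship[1->2]=4 ship[0->1]=3 prod=3 -> inv=[3 6 4]
Step 5: demand=4,sold=4 ship[1->2]=4 ship[0->1]=3 prod=3 -> inv=[3 5 4]
Step 6: demand=4,sold=4 ship[1->2]=4 ship[0->1]=3 prod=3 -> inv=[3 4 4]

3 4 4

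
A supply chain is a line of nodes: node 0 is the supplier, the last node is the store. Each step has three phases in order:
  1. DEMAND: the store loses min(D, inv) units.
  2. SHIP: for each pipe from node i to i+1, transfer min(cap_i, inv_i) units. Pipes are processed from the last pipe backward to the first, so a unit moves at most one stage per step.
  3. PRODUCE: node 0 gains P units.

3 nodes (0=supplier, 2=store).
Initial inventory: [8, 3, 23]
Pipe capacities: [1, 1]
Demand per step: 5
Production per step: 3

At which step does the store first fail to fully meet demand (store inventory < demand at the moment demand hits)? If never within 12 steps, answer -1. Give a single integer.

Step 1: demand=5,sold=5 ship[1->2]=1 ship[0->1]=1 prod=3 -> [10 3 19]
Step 2: demand=5,sold=5 ship[1->2]=1 ship[0->1]=1 prod=3 -> [12 3 15]
Step 3: demand=5,sold=5 ship[1->2]=1 ship[0->1]=1 prod=3 -> [14 3 11]
Step 4: demand=5,sold=5 ship[1->2]=1 ship[0->1]=1 prod=3 -> [16 3 7]
Step 5: demand=5,sold=5 ship[1->2]=1 ship[0->1]=1 prod=3 -> [18 3 3]
Step 6: demand=5,sold=3 ship[1->2]=1 ship[0->1]=1 prod=3 -> [20 3 1]
Step 7: demand=5,sold=1 ship[1->2]=1 ship[0->1]=1 prod=3 -> [22 3 1]
Step 8: demand=5,sold=1 ship[1->2]=1 ship[0->1]=1 prod=3 -> [24 3 1]
Step 9: demand=5,sold=1 ship[1->2]=1 ship[0->1]=1 prod=3 -> [26 3 1]
Step 10: demand=5,sold=1 ship[1->2]=1 ship[0->1]=1 prod=3 -> [28 3 1]
Step 11: demand=5,sold=1 ship[1->2]=1 ship[0->1]=1 prod=3 -> [30 3 1]
Step 12: demand=5,sold=1 ship[1->2]=1 ship[0->1]=1 prod=3 -> [32 3 1]
First stockout at step 6

6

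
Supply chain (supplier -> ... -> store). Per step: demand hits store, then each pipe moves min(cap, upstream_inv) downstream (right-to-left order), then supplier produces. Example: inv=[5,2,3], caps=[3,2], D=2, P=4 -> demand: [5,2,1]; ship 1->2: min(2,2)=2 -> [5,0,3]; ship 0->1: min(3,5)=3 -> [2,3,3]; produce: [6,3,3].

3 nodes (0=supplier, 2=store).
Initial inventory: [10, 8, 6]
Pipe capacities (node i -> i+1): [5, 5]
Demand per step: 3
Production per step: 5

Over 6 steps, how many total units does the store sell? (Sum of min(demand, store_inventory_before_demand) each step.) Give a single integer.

Step 1: sold=3 (running total=3) -> [10 8 8]
Step 2: sold=3 (running total=6) -> [10 8 10]
Step 3: sold=3 (running total=9) -> [10 8 12]
Step 4: sold=3 (running total=12) -> [10 8 14]
Step 5: sold=3 (running total=15) -> [10 8 16]
Step 6: sold=3 (running total=18) -> [10 8 18]

Answer: 18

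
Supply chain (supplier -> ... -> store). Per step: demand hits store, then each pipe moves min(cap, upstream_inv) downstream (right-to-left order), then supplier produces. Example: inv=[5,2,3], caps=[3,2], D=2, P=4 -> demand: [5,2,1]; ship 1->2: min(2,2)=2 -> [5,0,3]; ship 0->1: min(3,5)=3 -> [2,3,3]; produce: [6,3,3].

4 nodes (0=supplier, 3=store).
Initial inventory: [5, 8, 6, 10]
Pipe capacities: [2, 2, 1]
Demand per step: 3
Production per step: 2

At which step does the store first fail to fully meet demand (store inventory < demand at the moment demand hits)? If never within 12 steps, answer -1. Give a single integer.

Step 1: demand=3,sold=3 ship[2->3]=1 ship[1->2]=2 ship[0->1]=2 prod=2 -> [5 8 7 8]
Step 2: demand=3,sold=3 ship[2->3]=1 ship[1->2]=2 ship[0->1]=2 prod=2 -> [5 8 8 6]
Step 3: demand=3,sold=3 ship[2->3]=1 ship[1->2]=2 ship[0->1]=2 prod=2 -> [5 8 9 4]
Step 4: demand=3,sold=3 ship[2->3]=1 ship[1->2]=2 ship[0->1]=2 prod=2 -> [5 8 10 2]
Step 5: demand=3,sold=2 ship[2->3]=1 ship[1->2]=2 ship[0->1]=2 prod=2 -> [5 8 11 1]
Step 6: demand=3,sold=1 ship[2->3]=1 ship[1->2]=2 ship[0->1]=2 prod=2 -> [5 8 12 1]
Step 7: demand=3,sold=1 ship[2->3]=1 ship[1->2]=2 ship[0->1]=2 prod=2 -> [5 8 13 1]
Step 8: demand=3,sold=1 ship[2->3]=1 ship[1->2]=2 ship[0->1]=2 prod=2 -> [5 8 14 1]
Step 9: demand=3,sold=1 ship[2->3]=1 ship[1->2]=2 ship[0->1]=2 prod=2 -> [5 8 15 1]
Step 10: demand=3,sold=1 ship[2->3]=1 ship[1->2]=2 ship[0->1]=2 prod=2 -> [5 8 16 1]
Step 11: demand=3,sold=1 ship[2->3]=1 ship[1->2]=2 ship[0->1]=2 prod=2 -> [5 8 17 1]
Step 12: demand=3,sold=1 ship[2->3]=1 ship[1->2]=2 ship[0->1]=2 prod=2 -> [5 8 18 1]
First stockout at step 5

5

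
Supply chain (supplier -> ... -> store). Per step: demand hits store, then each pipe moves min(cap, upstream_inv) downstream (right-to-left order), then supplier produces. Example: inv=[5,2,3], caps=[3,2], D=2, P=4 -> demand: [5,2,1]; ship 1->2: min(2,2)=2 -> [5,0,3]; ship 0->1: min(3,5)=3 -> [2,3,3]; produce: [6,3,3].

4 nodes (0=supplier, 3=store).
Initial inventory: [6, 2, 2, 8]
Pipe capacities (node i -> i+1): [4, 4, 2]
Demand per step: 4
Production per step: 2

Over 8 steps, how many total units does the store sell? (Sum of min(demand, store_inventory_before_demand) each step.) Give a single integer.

Step 1: sold=4 (running total=4) -> [4 4 2 6]
Step 2: sold=4 (running total=8) -> [2 4 4 4]
Step 3: sold=4 (running total=12) -> [2 2 6 2]
Step 4: sold=2 (running total=14) -> [2 2 6 2]
Step 5: sold=2 (running total=16) -> [2 2 6 2]
Step 6: sold=2 (running total=18) -> [2 2 6 2]
Step 7: sold=2 (running total=20) -> [2 2 6 2]
Step 8: sold=2 (running total=22) -> [2 2 6 2]

Answer: 22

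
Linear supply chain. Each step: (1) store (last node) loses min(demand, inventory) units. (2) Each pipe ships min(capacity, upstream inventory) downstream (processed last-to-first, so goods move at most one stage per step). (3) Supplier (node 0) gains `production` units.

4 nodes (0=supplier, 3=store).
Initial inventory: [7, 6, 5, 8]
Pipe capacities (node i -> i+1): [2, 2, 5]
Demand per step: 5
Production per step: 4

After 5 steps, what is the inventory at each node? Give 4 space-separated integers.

Step 1: demand=5,sold=5 ship[2->3]=5 ship[1->2]=2 ship[0->1]=2 prod=4 -> inv=[9 6 2 8]
Step 2: demand=5,sold=5 ship[2->3]=2 ship[1->2]=2 ship[0->1]=2 prod=4 -> inv=[11 6 2 5]
Step 3: demand=5,sold=5 ship[2->3]=2 ship[1->2]=2 ship[0->1]=2 prod=4 -> inv=[13 6 2 2]
Step 4: demand=5,sold=2 ship[2->3]=2 ship[1->2]=2 ship[0->1]=2 prod=4 -> inv=[15 6 2 2]
Step 5: demand=5,sold=2 ship[2->3]=2 ship[1->2]=2 ship[0->1]=2 prod=4 -> inv=[17 6 2 2]

17 6 2 2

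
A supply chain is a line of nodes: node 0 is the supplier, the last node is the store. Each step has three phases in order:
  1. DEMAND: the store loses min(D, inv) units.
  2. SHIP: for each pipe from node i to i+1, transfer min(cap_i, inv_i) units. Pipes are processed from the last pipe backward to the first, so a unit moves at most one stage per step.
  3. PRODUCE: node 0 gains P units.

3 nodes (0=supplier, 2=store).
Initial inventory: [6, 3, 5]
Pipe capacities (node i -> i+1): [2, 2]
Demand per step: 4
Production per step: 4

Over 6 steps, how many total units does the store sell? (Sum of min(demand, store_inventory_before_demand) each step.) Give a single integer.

Step 1: sold=4 (running total=4) -> [8 3 3]
Step 2: sold=3 (running total=7) -> [10 3 2]
Step 3: sold=2 (running total=9) -> [12 3 2]
Step 4: sold=2 (running total=11) -> [14 3 2]
Step 5: sold=2 (running total=13) -> [16 3 2]
Step 6: sold=2 (running total=15) -> [18 3 2]

Answer: 15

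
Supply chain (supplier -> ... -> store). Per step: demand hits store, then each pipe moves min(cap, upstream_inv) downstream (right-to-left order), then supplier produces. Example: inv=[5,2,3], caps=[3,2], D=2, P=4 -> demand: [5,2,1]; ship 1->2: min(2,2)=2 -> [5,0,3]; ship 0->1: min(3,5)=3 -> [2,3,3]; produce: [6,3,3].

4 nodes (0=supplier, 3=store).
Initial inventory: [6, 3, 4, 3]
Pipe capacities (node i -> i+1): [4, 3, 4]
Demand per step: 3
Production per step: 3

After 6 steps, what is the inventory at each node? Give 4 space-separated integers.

Step 1: demand=3,sold=3 ship[2->3]=4 ship[1->2]=3 ship[0->1]=4 prod=3 -> inv=[5 4 3 4]
Step 2: demand=3,sold=3 ship[2->3]=3 ship[1->2]=3 ship[0->1]=4 prod=3 -> inv=[4 5 3 4]
Step 3: demand=3,sold=3 ship[2->3]=3 ship[1->2]=3 ship[0->1]=4 prod=3 -> inv=[3 6 3 4]
Step 4: demand=3,sold=3 ship[2->3]=3 ship[1->2]=3 ship[0->1]=3 prod=3 -> inv=[3 6 3 4]
Step 5: demand=3,sold=3 ship[2->3]=3 ship[1->2]=3 ship[0->1]=3 prod=3 -> inv=[3 6 3 4]
Step 6: demand=3,sold=3 ship[2->3]=3 ship[1->2]=3 ship[0->1]=3 prod=3 -> inv=[3 6 3 4]

3 6 3 4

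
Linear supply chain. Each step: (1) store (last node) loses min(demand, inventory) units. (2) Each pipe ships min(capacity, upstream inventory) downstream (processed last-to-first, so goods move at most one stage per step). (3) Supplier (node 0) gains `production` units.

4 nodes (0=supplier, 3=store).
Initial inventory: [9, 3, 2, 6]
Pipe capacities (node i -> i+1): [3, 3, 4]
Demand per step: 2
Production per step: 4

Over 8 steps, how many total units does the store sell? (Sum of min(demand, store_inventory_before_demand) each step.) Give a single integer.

Step 1: sold=2 (running total=2) -> [10 3 3 6]
Step 2: sold=2 (running total=4) -> [11 3 3 7]
Step 3: sold=2 (running total=6) -> [12 3 3 8]
Step 4: sold=2 (running total=8) -> [13 3 3 9]
Step 5: sold=2 (running total=10) -> [14 3 3 10]
Step 6: sold=2 (running total=12) -> [15 3 3 11]
Step 7: sold=2 (running total=14) -> [16 3 3 12]
Step 8: sold=2 (running total=16) -> [17 3 3 13]

Answer: 16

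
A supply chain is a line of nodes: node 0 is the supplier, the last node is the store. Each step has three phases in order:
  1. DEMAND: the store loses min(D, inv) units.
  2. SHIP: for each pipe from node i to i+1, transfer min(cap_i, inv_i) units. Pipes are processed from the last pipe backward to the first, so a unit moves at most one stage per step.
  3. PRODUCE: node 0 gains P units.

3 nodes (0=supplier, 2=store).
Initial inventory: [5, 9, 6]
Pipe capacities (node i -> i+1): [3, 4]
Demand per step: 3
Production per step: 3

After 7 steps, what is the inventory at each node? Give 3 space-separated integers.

Step 1: demand=3,sold=3 ship[1->2]=4 ship[0->1]=3 prod=3 -> inv=[5 8 7]
Step 2: demand=3,sold=3 ship[1->2]=4 ship[0->1]=3 prod=3 -> inv=[5 7 8]
Step 3: demand=3,sold=3 ship[1->2]=4 ship[0->1]=3 prod=3 -> inv=[5 6 9]
Step 4: demand=3,sold=3 ship[1->2]=4 ship[0->1]=3 prod=3 -> inv=[5 5 10]
Step 5: demand=3,sold=3 ship[1->2]=4 ship[0->1]=3 prod=3 -> inv=[5 4 11]
Step 6: demand=3,sold=3 ship[1->2]=4 ship[0->1]=3 prod=3 -> inv=[5 3 12]
Step 7: demand=3,sold=3 ship[1->2]=3 ship[0->1]=3 prod=3 -> inv=[5 3 12]

5 3 12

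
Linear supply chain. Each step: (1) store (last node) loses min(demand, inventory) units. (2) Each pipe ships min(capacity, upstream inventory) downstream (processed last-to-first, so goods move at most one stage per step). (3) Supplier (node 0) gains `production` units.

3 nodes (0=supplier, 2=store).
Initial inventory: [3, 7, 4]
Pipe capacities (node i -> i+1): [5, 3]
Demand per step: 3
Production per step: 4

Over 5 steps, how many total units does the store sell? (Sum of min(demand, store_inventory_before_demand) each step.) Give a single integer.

Step 1: sold=3 (running total=3) -> [4 7 4]
Step 2: sold=3 (running total=6) -> [4 8 4]
Step 3: sold=3 (running total=9) -> [4 9 4]
Step 4: sold=3 (running total=12) -> [4 10 4]
Step 5: sold=3 (running total=15) -> [4 11 4]

Answer: 15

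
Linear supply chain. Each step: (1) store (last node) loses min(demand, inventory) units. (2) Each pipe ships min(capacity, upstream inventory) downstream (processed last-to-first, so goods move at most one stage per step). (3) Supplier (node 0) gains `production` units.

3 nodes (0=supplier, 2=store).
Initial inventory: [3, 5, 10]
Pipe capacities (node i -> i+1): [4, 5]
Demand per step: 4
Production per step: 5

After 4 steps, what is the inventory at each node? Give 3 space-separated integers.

Step 1: demand=4,sold=4 ship[1->2]=5 ship[0->1]=3 prod=5 -> inv=[5 3 11]
Step 2: demand=4,sold=4 ship[1->2]=3 ship[0->1]=4 prod=5 -> inv=[6 4 10]
Step 3: demand=4,sold=4 ship[1->2]=4 ship[0->1]=4 prod=5 -> inv=[7 4 10]
Step 4: demand=4,sold=4 ship[1->2]=4 ship[0->1]=4 prod=5 -> inv=[8 4 10]

8 4 10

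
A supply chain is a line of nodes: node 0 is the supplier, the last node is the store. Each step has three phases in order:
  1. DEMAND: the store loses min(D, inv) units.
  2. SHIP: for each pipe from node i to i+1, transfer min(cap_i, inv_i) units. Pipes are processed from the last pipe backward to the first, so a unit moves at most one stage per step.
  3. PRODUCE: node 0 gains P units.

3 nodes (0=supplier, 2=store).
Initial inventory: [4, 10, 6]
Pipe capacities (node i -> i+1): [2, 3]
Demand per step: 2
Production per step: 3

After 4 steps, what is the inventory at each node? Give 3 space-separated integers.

Step 1: demand=2,sold=2 ship[1->2]=3 ship[0->1]=2 prod=3 -> inv=[5 9 7]
Step 2: demand=2,sold=2 ship[1->2]=3 ship[0->1]=2 prod=3 -> inv=[6 8 8]
Step 3: demand=2,sold=2 ship[1->2]=3 ship[0->1]=2 prod=3 -> inv=[7 7 9]
Step 4: demand=2,sold=2 ship[1->2]=3 ship[0->1]=2 prod=3 -> inv=[8 6 10]

8 6 10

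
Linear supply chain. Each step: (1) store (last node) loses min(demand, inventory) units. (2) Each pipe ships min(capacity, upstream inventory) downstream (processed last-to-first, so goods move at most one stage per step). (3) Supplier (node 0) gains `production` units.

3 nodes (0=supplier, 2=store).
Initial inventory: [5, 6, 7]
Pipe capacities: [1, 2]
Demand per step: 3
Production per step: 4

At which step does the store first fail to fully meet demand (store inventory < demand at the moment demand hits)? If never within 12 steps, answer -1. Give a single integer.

Step 1: demand=3,sold=3 ship[1->2]=2 ship[0->1]=1 prod=4 -> [8 5 6]
Step 2: demand=3,sold=3 ship[1->2]=2 ship[0->1]=1 prod=4 -> [11 4 5]
Step 3: demand=3,sold=3 ship[1->2]=2 ship[0->1]=1 prod=4 -> [14 3 4]
Step 4: demand=3,sold=3 ship[1->2]=2 ship[0->1]=1 prod=4 -> [17 2 3]
Step 5: demand=3,sold=3 ship[1->2]=2 ship[0->1]=1 prod=4 -> [20 1 2]
Step 6: demand=3,sold=2 ship[1->2]=1 ship[0->1]=1 prod=4 -> [23 1 1]
Step 7: demand=3,sold=1 ship[1->2]=1 ship[0->1]=1 prod=4 -> [26 1 1]
Step 8: demand=3,sold=1 ship[1->2]=1 ship[0->1]=1 prod=4 -> [29 1 1]
Step 9: demand=3,sold=1 ship[1->2]=1 ship[0->1]=1 prod=4 -> [32 1 1]
Step 10: demand=3,sold=1 ship[1->2]=1 ship[0->1]=1 prod=4 -> [35 1 1]
Step 11: demand=3,sold=1 ship[1->2]=1 ship[0->1]=1 prod=4 -> [38 1 1]
Step 12: demand=3,sold=1 ship[1->2]=1 ship[0->1]=1 prod=4 -> [41 1 1]
First stockout at step 6

6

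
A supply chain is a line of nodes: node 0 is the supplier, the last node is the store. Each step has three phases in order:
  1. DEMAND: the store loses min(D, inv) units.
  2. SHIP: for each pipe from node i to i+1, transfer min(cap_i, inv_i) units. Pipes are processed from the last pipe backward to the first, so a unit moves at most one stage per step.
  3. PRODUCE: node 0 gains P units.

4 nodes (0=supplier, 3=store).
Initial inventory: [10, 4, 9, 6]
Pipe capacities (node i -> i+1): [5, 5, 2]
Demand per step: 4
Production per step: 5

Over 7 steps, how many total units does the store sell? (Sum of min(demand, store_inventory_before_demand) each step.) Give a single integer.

Answer: 18

Derivation:
Step 1: sold=4 (running total=4) -> [10 5 11 4]
Step 2: sold=4 (running total=8) -> [10 5 14 2]
Step 3: sold=2 (running total=10) -> [10 5 17 2]
Step 4: sold=2 (running total=12) -> [10 5 20 2]
Step 5: sold=2 (running total=14) -> [10 5 23 2]
Step 6: sold=2 (running total=16) -> [10 5 26 2]
Step 7: sold=2 (running total=18) -> [10 5 29 2]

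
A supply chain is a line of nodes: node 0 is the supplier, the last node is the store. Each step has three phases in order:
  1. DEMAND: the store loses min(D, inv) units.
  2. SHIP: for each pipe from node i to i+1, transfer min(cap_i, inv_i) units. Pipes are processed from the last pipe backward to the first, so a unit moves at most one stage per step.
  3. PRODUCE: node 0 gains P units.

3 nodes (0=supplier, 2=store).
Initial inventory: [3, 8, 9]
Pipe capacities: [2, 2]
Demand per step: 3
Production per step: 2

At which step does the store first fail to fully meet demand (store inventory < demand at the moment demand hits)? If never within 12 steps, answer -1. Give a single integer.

Step 1: demand=3,sold=3 ship[1->2]=2 ship[0->1]=2 prod=2 -> [3 8 8]
Step 2: demand=3,sold=3 ship[1->2]=2 ship[0->1]=2 prod=2 -> [3 8 7]
Step 3: demand=3,sold=3 ship[1->2]=2 ship[0->1]=2 prod=2 -> [3 8 6]
Step 4: demand=3,sold=3 ship[1->2]=2 ship[0->1]=2 prod=2 -> [3 8 5]
Step 5: demand=3,sold=3 ship[1->2]=2 ship[0->1]=2 prod=2 -> [3 8 4]
Step 6: demand=3,sold=3 ship[1->2]=2 ship[0->1]=2 prod=2 -> [3 8 3]
Step 7: demand=3,sold=3 ship[1->2]=2 ship[0->1]=2 prod=2 -> [3 8 2]
Step 8: demand=3,sold=2 ship[1->2]=2 ship[0->1]=2 prod=2 -> [3 8 2]
Step 9: demand=3,sold=2 ship[1->2]=2 ship[0->1]=2 prod=2 -> [3 8 2]
Step 10: demand=3,sold=2 ship[1->2]=2 ship[0->1]=2 prod=2 -> [3 8 2]
Step 11: demand=3,sold=2 ship[1->2]=2 ship[0->1]=2 prod=2 -> [3 8 2]
Step 12: demand=3,sold=2 ship[1->2]=2 ship[0->1]=2 prod=2 -> [3 8 2]
First stockout at step 8

8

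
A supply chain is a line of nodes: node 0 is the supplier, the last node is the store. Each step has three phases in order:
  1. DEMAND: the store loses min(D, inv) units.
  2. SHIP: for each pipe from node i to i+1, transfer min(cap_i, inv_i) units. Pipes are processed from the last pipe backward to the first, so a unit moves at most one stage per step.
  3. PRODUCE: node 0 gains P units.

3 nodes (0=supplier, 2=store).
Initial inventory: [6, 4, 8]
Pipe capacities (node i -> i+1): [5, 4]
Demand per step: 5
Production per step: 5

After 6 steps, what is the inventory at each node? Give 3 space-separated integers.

Step 1: demand=5,sold=5 ship[1->2]=4 ship[0->1]=5 prod=5 -> inv=[6 5 7]
Step 2: demand=5,sold=5 ship[1->2]=4 ship[0->1]=5 prod=5 -> inv=[6 6 6]
Step 3: demand=5,sold=5 ship[1->2]=4 ship[0->1]=5 prod=5 -> inv=[6 7 5]
Step 4: demand=5,sold=5 ship[1->2]=4 ship[0->1]=5 prod=5 -> inv=[6 8 4]
Step 5: demand=5,sold=4 ship[1->2]=4 ship[0->1]=5 prod=5 -> inv=[6 9 4]
Step 6: demand=5,sold=4 ship[1->2]=4 ship[0->1]=5 prod=5 -> inv=[6 10 4]

6 10 4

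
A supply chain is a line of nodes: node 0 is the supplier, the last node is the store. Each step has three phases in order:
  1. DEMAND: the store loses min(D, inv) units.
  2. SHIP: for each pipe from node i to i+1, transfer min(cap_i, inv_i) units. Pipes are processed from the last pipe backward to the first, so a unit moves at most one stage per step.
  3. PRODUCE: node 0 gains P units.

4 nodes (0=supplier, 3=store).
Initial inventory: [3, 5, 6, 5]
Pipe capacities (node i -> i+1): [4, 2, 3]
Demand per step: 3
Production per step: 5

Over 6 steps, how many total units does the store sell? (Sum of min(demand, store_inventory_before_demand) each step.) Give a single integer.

Answer: 18

Derivation:
Step 1: sold=3 (running total=3) -> [5 6 5 5]
Step 2: sold=3 (running total=6) -> [6 8 4 5]
Step 3: sold=3 (running total=9) -> [7 10 3 5]
Step 4: sold=3 (running total=12) -> [8 12 2 5]
Step 5: sold=3 (running total=15) -> [9 14 2 4]
Step 6: sold=3 (running total=18) -> [10 16 2 3]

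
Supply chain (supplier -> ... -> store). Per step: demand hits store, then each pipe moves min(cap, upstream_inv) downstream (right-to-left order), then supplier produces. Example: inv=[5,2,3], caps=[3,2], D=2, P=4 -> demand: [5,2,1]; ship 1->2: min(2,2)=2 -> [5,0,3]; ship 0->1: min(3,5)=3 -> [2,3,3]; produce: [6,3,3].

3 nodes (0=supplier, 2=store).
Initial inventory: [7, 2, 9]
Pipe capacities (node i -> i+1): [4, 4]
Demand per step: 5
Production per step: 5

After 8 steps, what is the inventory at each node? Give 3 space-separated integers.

Step 1: demand=5,sold=5 ship[1->2]=2 ship[0->1]=4 prod=5 -> inv=[8 4 6]
Step 2: demand=5,sold=5 ship[1->2]=4 ship[0->1]=4 prod=5 -> inv=[9 4 5]
Step 3: demand=5,sold=5 ship[1->2]=4 ship[0->1]=4 prod=5 -> inv=[10 4 4]
Step 4: demand=5,sold=4 ship[1->2]=4 ship[0->1]=4 prod=5 -> inv=[11 4 4]
Step 5: demand=5,sold=4 ship[1->2]=4 ship[0->1]=4 prod=5 -> inv=[12 4 4]
Step 6: demand=5,sold=4 ship[1->2]=4 ship[0->1]=4 prod=5 -> inv=[13 4 4]
Step 7: demand=5,sold=4 ship[1->2]=4 ship[0->1]=4 prod=5 -> inv=[14 4 4]
Step 8: demand=5,sold=4 ship[1->2]=4 ship[0->1]=4 prod=5 -> inv=[15 4 4]

15 4 4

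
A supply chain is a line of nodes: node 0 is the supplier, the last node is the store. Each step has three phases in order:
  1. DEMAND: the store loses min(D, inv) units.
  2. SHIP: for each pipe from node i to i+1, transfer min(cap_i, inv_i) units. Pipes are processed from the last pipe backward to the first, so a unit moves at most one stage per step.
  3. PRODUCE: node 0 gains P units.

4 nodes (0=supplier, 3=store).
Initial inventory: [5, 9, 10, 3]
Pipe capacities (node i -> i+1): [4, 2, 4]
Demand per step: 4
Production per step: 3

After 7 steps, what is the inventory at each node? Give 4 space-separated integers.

Step 1: demand=4,sold=3 ship[2->3]=4 ship[1->2]=2 ship[0->1]=4 prod=3 -> inv=[4 11 8 4]
Step 2: demand=4,sold=4 ship[2->3]=4 ship[1->2]=2 ship[0->1]=4 prod=3 -> inv=[3 13 6 4]
Step 3: demand=4,sold=4 ship[2->3]=4 ship[1->2]=2 ship[0->1]=3 prod=3 -> inv=[3 14 4 4]
Step 4: demand=4,sold=4 ship[2->3]=4 ship[1->2]=2 ship[0->1]=3 prod=3 -> inv=[3 15 2 4]
Step 5: demand=4,sold=4 ship[2->3]=2 ship[1->2]=2 ship[0->1]=3 prod=3 -> inv=[3 16 2 2]
Step 6: demand=4,sold=2 ship[2->3]=2 ship[1->2]=2 ship[0->1]=3 prod=3 -> inv=[3 17 2 2]
Step 7: demand=4,sold=2 ship[2->3]=2 ship[1->2]=2 ship[0->1]=3 prod=3 -> inv=[3 18 2 2]

3 18 2 2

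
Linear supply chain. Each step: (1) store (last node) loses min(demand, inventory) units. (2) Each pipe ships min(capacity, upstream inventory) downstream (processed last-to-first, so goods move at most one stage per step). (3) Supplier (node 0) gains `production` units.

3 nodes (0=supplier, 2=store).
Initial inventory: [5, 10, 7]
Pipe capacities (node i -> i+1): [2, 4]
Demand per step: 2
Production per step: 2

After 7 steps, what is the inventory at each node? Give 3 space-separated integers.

Step 1: demand=2,sold=2 ship[1->2]=4 ship[0->1]=2 prod=2 -> inv=[5 8 9]
Step 2: demand=2,sold=2 ship[1->2]=4 ship[0->1]=2 prod=2 -> inv=[5 6 11]
Step 3: demand=2,sold=2 ship[1->2]=4 ship[0->1]=2 prod=2 -> inv=[5 4 13]
Step 4: demand=2,sold=2 ship[1->2]=4 ship[0->1]=2 prod=2 -> inv=[5 2 15]
Step 5: demand=2,sold=2 ship[1->2]=2 ship[0->1]=2 prod=2 -> inv=[5 2 15]
Step 6: demand=2,sold=2 ship[1->2]=2 ship[0->1]=2 prod=2 -> inv=[5 2 15]
Step 7: demand=2,sold=2 ship[1->2]=2 ship[0->1]=2 prod=2 -> inv=[5 2 15]

5 2 15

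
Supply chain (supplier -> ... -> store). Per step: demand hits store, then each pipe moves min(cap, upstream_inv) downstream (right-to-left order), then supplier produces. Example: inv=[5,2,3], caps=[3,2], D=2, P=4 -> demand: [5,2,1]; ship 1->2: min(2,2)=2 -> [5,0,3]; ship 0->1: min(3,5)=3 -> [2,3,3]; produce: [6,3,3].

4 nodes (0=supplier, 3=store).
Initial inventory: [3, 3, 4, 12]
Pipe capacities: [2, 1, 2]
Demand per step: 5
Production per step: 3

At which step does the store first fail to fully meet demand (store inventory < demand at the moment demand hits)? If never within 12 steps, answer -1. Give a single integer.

Step 1: demand=5,sold=5 ship[2->3]=2 ship[1->2]=1 ship[0->1]=2 prod=3 -> [4 4 3 9]
Step 2: demand=5,sold=5 ship[2->3]=2 ship[1->2]=1 ship[0->1]=2 prod=3 -> [5 5 2 6]
Step 3: demand=5,sold=5 ship[2->3]=2 ship[1->2]=1 ship[0->1]=2 prod=3 -> [6 6 1 3]
Step 4: demand=5,sold=3 ship[2->3]=1 ship[1->2]=1 ship[0->1]=2 prod=3 -> [7 7 1 1]
Step 5: demand=5,sold=1 ship[2->3]=1 ship[1->2]=1 ship[0->1]=2 prod=3 -> [8 8 1 1]
Step 6: demand=5,sold=1 ship[2->3]=1 ship[1->2]=1 ship[0->1]=2 prod=3 -> [9 9 1 1]
Step 7: demand=5,sold=1 ship[2->3]=1 ship[1->2]=1 ship[0->1]=2 prod=3 -> [10 10 1 1]
Step 8: demand=5,sold=1 ship[2->3]=1 ship[1->2]=1 ship[0->1]=2 prod=3 -> [11 11 1 1]
Step 9: demand=5,sold=1 ship[2->3]=1 ship[1->2]=1 ship[0->1]=2 prod=3 -> [12 12 1 1]
Step 10: demand=5,sold=1 ship[2->3]=1 ship[1->2]=1 ship[0->1]=2 prod=3 -> [13 13 1 1]
Step 11: demand=5,sold=1 ship[2->3]=1 ship[1->2]=1 ship[0->1]=2 prod=3 -> [14 14 1 1]
Step 12: demand=5,sold=1 ship[2->3]=1 ship[1->2]=1 ship[0->1]=2 prod=3 -> [15 15 1 1]
First stockout at step 4

4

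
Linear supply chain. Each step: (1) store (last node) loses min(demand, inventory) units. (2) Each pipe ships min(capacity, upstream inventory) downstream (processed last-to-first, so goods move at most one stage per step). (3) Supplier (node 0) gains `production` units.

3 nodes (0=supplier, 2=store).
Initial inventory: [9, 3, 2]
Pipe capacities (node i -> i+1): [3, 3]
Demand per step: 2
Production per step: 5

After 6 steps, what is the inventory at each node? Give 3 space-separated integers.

Step 1: demand=2,sold=2 ship[1->2]=3 ship[0->1]=3 prod=5 -> inv=[11 3 3]
Step 2: demand=2,sold=2 ship[1->2]=3 ship[0->1]=3 prod=5 -> inv=[13 3 4]
Step 3: demand=2,sold=2 ship[1->2]=3 ship[0->1]=3 prod=5 -> inv=[15 3 5]
Step 4: demand=2,sold=2 ship[1->2]=3 ship[0->1]=3 prod=5 -> inv=[17 3 6]
Step 5: demand=2,sold=2 ship[1->2]=3 ship[0->1]=3 prod=5 -> inv=[19 3 7]
Step 6: demand=2,sold=2 ship[1->2]=3 ship[0->1]=3 prod=5 -> inv=[21 3 8]

21 3 8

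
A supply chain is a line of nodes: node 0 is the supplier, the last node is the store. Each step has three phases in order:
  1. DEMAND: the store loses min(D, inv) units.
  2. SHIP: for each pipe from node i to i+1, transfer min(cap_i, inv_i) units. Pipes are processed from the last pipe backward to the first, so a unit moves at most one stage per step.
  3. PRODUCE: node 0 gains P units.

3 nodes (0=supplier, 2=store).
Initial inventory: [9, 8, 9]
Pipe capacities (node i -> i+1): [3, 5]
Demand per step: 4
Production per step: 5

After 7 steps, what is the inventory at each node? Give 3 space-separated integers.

Step 1: demand=4,sold=4 ship[1->2]=5 ship[0->1]=3 prod=5 -> inv=[11 6 10]
Step 2: demand=4,sold=4 ship[1->2]=5 ship[0->1]=3 prod=5 -> inv=[13 4 11]
Step 3: demand=4,sold=4 ship[1->2]=4 ship[0->1]=3 prod=5 -> inv=[15 3 11]
Step 4: demand=4,sold=4 ship[1->2]=3 ship[0->1]=3 prod=5 -> inv=[17 3 10]
Step 5: demand=4,sold=4 ship[1->2]=3 ship[0->1]=3 prod=5 -> inv=[19 3 9]
Step 6: demand=4,sold=4 ship[1->2]=3 ship[0->1]=3 prod=5 -> inv=[21 3 8]
Step 7: demand=4,sold=4 ship[1->2]=3 ship[0->1]=3 prod=5 -> inv=[23 3 7]

23 3 7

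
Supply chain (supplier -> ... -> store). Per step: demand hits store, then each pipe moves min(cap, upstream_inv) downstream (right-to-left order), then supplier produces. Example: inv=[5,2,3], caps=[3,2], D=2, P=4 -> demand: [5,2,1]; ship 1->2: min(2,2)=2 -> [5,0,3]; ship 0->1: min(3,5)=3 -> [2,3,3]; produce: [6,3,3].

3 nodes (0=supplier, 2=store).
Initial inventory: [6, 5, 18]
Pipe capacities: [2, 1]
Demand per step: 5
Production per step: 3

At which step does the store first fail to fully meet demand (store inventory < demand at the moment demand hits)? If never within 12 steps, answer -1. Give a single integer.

Step 1: demand=5,sold=5 ship[1->2]=1 ship[0->1]=2 prod=3 -> [7 6 14]
Step 2: demand=5,sold=5 ship[1->2]=1 ship[0->1]=2 prod=3 -> [8 7 10]
Step 3: demand=5,sold=5 ship[1->2]=1 ship[0->1]=2 prod=3 -> [9 8 6]
Step 4: demand=5,sold=5 ship[1->2]=1 ship[0->1]=2 prod=3 -> [10 9 2]
Step 5: demand=5,sold=2 ship[1->2]=1 ship[0->1]=2 prod=3 -> [11 10 1]
Step 6: demand=5,sold=1 ship[1->2]=1 ship[0->1]=2 prod=3 -> [12 11 1]
Step 7: demand=5,sold=1 ship[1->2]=1 ship[0->1]=2 prod=3 -> [13 12 1]
Step 8: demand=5,sold=1 ship[1->2]=1 ship[0->1]=2 prod=3 -> [14 13 1]
Step 9: demand=5,sold=1 ship[1->2]=1 ship[0->1]=2 prod=3 -> [15 14 1]
Step 10: demand=5,sold=1 ship[1->2]=1 ship[0->1]=2 prod=3 -> [16 15 1]
Step 11: demand=5,sold=1 ship[1->2]=1 ship[0->1]=2 prod=3 -> [17 16 1]
Step 12: demand=5,sold=1 ship[1->2]=1 ship[0->1]=2 prod=3 -> [18 17 1]
First stockout at step 5

5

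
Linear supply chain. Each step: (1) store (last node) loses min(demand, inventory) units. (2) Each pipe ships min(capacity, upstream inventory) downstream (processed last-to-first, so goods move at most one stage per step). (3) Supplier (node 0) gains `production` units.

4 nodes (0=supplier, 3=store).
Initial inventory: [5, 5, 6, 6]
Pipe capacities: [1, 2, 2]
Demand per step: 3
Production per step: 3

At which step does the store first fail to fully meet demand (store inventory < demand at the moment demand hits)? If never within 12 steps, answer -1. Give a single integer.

Step 1: demand=3,sold=3 ship[2->3]=2 ship[1->2]=2 ship[0->1]=1 prod=3 -> [7 4 6 5]
Step 2: demand=3,sold=3 ship[2->3]=2 ship[1->2]=2 ship[0->1]=1 prod=3 -> [9 3 6 4]
Step 3: demand=3,sold=3 ship[2->3]=2 ship[1->2]=2 ship[0->1]=1 prod=3 -> [11 2 6 3]
Step 4: demand=3,sold=3 ship[2->3]=2 ship[1->2]=2 ship[0->1]=1 prod=3 -> [13 1 6 2]
Step 5: demand=3,sold=2 ship[2->3]=2 ship[1->2]=1 ship[0->1]=1 prod=3 -> [15 1 5 2]
Step 6: demand=3,sold=2 ship[2->3]=2 ship[1->2]=1 ship[0->1]=1 prod=3 -> [17 1 4 2]
Step 7: demand=3,sold=2 ship[2->3]=2 ship[1->2]=1 ship[0->1]=1 prod=3 -> [19 1 3 2]
Step 8: demand=3,sold=2 ship[2->3]=2 ship[1->2]=1 ship[0->1]=1 prod=3 -> [21 1 2 2]
Step 9: demand=3,sold=2 ship[2->3]=2 ship[1->2]=1 ship[0->1]=1 prod=3 -> [23 1 1 2]
Step 10: demand=3,sold=2 ship[2->3]=1 ship[1->2]=1 ship[0->1]=1 prod=3 -> [25 1 1 1]
Step 11: demand=3,sold=1 ship[2->3]=1 ship[1->2]=1 ship[0->1]=1 prod=3 -> [27 1 1 1]
Step 12: demand=3,sold=1 ship[2->3]=1 ship[1->2]=1 ship[0->1]=1 prod=3 -> [29 1 1 1]
First stockout at step 5

5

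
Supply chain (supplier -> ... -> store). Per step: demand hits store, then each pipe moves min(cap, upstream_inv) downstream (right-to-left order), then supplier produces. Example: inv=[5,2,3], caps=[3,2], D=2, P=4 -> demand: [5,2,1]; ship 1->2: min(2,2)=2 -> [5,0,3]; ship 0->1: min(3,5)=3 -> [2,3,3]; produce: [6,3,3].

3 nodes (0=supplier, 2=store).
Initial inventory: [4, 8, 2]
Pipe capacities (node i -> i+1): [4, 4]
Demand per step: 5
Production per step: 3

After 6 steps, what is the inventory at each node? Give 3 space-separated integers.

Step 1: demand=5,sold=2 ship[1->2]=4 ship[0->1]=4 prod=3 -> inv=[3 8 4]
Step 2: demand=5,sold=4 ship[1->2]=4 ship[0->1]=3 prod=3 -> inv=[3 7 4]
Step 3: demand=5,sold=4 ship[1->2]=4 ship[0->1]=3 prod=3 -> inv=[3 6 4]
Step 4: demand=5,sold=4 ship[1->2]=4 ship[0->1]=3 prod=3 -> inv=[3 5 4]
Step 5: demand=5,sold=4 ship[1->2]=4 ship[0->1]=3 prod=3 -> inv=[3 4 4]
Step 6: demand=5,sold=4 ship[1->2]=4 ship[0->1]=3 prod=3 -> inv=[3 3 4]

3 3 4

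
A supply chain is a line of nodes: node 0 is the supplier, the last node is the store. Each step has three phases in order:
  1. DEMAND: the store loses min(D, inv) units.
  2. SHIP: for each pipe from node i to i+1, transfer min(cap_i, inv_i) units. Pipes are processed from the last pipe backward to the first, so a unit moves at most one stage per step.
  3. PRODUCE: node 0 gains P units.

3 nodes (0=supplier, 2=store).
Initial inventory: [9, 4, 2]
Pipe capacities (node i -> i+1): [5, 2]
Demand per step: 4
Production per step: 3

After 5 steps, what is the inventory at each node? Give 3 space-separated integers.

Step 1: demand=4,sold=2 ship[1->2]=2 ship[0->1]=5 prod=3 -> inv=[7 7 2]
Step 2: demand=4,sold=2 ship[1->2]=2 ship[0->1]=5 prod=3 -> inv=[5 10 2]
Step 3: demand=4,sold=2 ship[1->2]=2 ship[0->1]=5 prod=3 -> inv=[3 13 2]
Step 4: demand=4,sold=2 ship[1->2]=2 ship[0->1]=3 prod=3 -> inv=[3 14 2]
Step 5: demand=4,sold=2 ship[1->2]=2 ship[0->1]=3 prod=3 -> inv=[3 15 2]

3 15 2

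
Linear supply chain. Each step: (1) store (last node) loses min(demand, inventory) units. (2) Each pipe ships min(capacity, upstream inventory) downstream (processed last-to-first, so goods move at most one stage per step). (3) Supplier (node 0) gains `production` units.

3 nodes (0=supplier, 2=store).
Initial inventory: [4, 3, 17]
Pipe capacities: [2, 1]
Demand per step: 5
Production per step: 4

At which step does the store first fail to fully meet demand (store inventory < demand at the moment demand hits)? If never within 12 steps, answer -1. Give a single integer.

Step 1: demand=5,sold=5 ship[1->2]=1 ship[0->1]=2 prod=4 -> [6 4 13]
Step 2: demand=5,sold=5 ship[1->2]=1 ship[0->1]=2 prod=4 -> [8 5 9]
Step 3: demand=5,sold=5 ship[1->2]=1 ship[0->1]=2 prod=4 -> [10 6 5]
Step 4: demand=5,sold=5 ship[1->2]=1 ship[0->1]=2 prod=4 -> [12 7 1]
Step 5: demand=5,sold=1 ship[1->2]=1 ship[0->1]=2 prod=4 -> [14 8 1]
Step 6: demand=5,sold=1 ship[1->2]=1 ship[0->1]=2 prod=4 -> [16 9 1]
Step 7: demand=5,sold=1 ship[1->2]=1 ship[0->1]=2 prod=4 -> [18 10 1]
Step 8: demand=5,sold=1 ship[1->2]=1 ship[0->1]=2 prod=4 -> [20 11 1]
Step 9: demand=5,sold=1 ship[1->2]=1 ship[0->1]=2 prod=4 -> [22 12 1]
Step 10: demand=5,sold=1 ship[1->2]=1 ship[0->1]=2 prod=4 -> [24 13 1]
Step 11: demand=5,sold=1 ship[1->2]=1 ship[0->1]=2 prod=4 -> [26 14 1]
Step 12: demand=5,sold=1 ship[1->2]=1 ship[0->1]=2 prod=4 -> [28 15 1]
First stockout at step 5

5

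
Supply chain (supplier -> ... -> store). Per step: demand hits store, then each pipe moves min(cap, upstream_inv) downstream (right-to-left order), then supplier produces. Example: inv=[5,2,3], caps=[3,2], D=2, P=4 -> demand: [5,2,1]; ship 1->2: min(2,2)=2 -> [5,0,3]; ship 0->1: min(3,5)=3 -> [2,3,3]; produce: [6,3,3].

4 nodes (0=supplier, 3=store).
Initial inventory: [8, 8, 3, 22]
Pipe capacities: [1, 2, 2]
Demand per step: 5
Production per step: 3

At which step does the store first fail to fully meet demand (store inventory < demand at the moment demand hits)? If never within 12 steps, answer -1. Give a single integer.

Step 1: demand=5,sold=5 ship[2->3]=2 ship[1->2]=2 ship[0->1]=1 prod=3 -> [10 7 3 19]
Step 2: demand=5,sold=5 ship[2->3]=2 ship[1->2]=2 ship[0->1]=1 prod=3 -> [12 6 3 16]
Step 3: demand=5,sold=5 ship[2->3]=2 ship[1->2]=2 ship[0->1]=1 prod=3 -> [14 5 3 13]
Step 4: demand=5,sold=5 ship[2->3]=2 ship[1->2]=2 ship[0->1]=1 prod=3 -> [16 4 3 10]
Step 5: demand=5,sold=5 ship[2->3]=2 ship[1->2]=2 ship[0->1]=1 prod=3 -> [18 3 3 7]
Step 6: demand=5,sold=5 ship[2->3]=2 ship[1->2]=2 ship[0->1]=1 prod=3 -> [20 2 3 4]
Step 7: demand=5,sold=4 ship[2->3]=2 ship[1->2]=2 ship[0->1]=1 prod=3 -> [22 1 3 2]
Step 8: demand=5,sold=2 ship[2->3]=2 ship[1->2]=1 ship[0->1]=1 prod=3 -> [24 1 2 2]
Step 9: demand=5,sold=2 ship[2->3]=2 ship[1->2]=1 ship[0->1]=1 prod=3 -> [26 1 1 2]
Step 10: demand=5,sold=2 ship[2->3]=1 ship[1->2]=1 ship[0->1]=1 prod=3 -> [28 1 1 1]
Step 11: demand=5,sold=1 ship[2->3]=1 ship[1->2]=1 ship[0->1]=1 prod=3 -> [30 1 1 1]
Step 12: demand=5,sold=1 ship[2->3]=1 ship[1->2]=1 ship[0->1]=1 prod=3 -> [32 1 1 1]
First stockout at step 7

7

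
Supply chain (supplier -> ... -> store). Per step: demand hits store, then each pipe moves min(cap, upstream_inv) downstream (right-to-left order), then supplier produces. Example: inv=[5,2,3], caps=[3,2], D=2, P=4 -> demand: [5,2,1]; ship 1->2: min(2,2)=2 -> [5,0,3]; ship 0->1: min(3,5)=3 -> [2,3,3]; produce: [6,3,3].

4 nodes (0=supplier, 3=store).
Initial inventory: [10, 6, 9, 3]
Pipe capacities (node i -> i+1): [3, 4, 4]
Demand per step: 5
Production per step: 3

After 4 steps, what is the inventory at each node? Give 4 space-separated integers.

Step 1: demand=5,sold=3 ship[2->3]=4 ship[1->2]=4 ship[0->1]=3 prod=3 -> inv=[10 5 9 4]
Step 2: demand=5,sold=4 ship[2->3]=4 ship[1->2]=4 ship[0->1]=3 prod=3 -> inv=[10 4 9 4]
Step 3: demand=5,sold=4 ship[2->3]=4 ship[1->2]=4 ship[0->1]=3 prod=3 -> inv=[10 3 9 4]
Step 4: demand=5,sold=4 ship[2->3]=4 ship[1->2]=3 ship[0->1]=3 prod=3 -> inv=[10 3 8 4]

10 3 8 4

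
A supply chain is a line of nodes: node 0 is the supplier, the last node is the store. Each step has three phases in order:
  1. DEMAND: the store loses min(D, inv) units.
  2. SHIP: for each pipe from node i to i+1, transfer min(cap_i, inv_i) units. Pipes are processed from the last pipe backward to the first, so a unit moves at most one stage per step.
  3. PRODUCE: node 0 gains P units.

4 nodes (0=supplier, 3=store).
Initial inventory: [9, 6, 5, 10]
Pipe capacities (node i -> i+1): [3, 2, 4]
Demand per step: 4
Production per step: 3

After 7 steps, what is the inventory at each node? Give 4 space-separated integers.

Step 1: demand=4,sold=4 ship[2->3]=4 ship[1->2]=2 ship[0->1]=3 prod=3 -> inv=[9 7 3 10]
Step 2: demand=4,sold=4 ship[2->3]=3 ship[1->2]=2 ship[0->1]=3 prod=3 -> inv=[9 8 2 9]
Step 3: demand=4,sold=4 ship[2->3]=2 ship[1->2]=2 ship[0->1]=3 prod=3 -> inv=[9 9 2 7]
Step 4: demand=4,sold=4 ship[2->3]=2 ship[1->2]=2 ship[0->1]=3 prod=3 -> inv=[9 10 2 5]
Step 5: demand=4,sold=4 ship[2->3]=2 ship[1->2]=2 ship[0->1]=3 prod=3 -> inv=[9 11 2 3]
Step 6: demand=4,sold=3 ship[2->3]=2 ship[1->2]=2 ship[0->1]=3 prod=3 -> inv=[9 12 2 2]
Step 7: demand=4,sold=2 ship[2->3]=2 ship[1->2]=2 ship[0->1]=3 prod=3 -> inv=[9 13 2 2]

9 13 2 2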